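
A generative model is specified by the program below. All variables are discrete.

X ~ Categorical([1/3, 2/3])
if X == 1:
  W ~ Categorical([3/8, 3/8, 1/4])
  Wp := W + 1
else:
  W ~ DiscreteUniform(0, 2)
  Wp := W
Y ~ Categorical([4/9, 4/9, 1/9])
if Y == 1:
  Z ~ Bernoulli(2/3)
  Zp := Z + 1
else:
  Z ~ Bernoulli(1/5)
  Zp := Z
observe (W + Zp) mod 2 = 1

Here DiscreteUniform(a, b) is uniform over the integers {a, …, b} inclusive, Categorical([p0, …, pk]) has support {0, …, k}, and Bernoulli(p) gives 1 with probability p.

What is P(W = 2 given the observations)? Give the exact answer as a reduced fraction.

Enumerate traces; 18 have nonzero weight after conditioning:
  (X=0, W=0, Y=0, Z=1) weight 4/405
  (X=0, W=0, Y=1, Z=0) weight 4/243
  (X=0, W=0, Y=2, Z=1) weight 1/405
  (X=0, W=1, Y=0, Z=0) weight 16/405
  (X=0, W=1, Y=1, Z=1) weight 8/243
  (X=0, W=1, Y=2, Z=0) weight 4/405
  (X=0, W=2, Y=0, Z=1) weight 4/405
  (X=0, W=2, Y=1, Z=0) weight 4/243
  … 10 more
Group by W:
  weight(W=0) = 91/972
  weight(W=1) = 65/243
  weight(W=2) = 35/486
Total weight = 91/972 + 65/243 + 35/486 = 421/972
P(W=0 | obs) = 91/972 / 421/972 = 91/421
P(W=1 | obs) = 65/243 / 421/972 = 260/421
P(W=2 | obs) = 35/486 / 421/972 = 70/421

P(W = 2 | obs) = 70/421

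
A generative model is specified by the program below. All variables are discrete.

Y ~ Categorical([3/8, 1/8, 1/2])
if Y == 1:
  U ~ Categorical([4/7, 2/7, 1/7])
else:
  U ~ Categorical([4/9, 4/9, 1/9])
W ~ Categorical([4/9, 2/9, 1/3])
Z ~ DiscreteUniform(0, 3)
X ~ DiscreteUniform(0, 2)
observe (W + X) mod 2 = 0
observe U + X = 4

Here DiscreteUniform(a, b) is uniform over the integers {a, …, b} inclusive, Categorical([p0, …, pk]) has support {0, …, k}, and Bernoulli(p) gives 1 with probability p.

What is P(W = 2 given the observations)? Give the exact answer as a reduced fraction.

Enumerate traces; 24 have nonzero weight after conditioning:
  (Y=0, U=2, W=0, Z=0, X=2) weight 1/648
  (Y=0, U=2, W=0, Z=1, X=2) weight 1/648
  (Y=0, U=2, W=0, Z=2, X=2) weight 1/648
  (Y=0, U=2, W=0, Z=3, X=2) weight 1/648
  (Y=0, U=2, W=2, Z=0, X=2) weight 1/864
  (Y=0, U=2, W=2, Z=1, X=2) weight 1/864
  (Y=0, U=2, W=2, Z=2, X=2) weight 1/864
  (Y=0, U=2, W=2, Z=3, X=2) weight 1/864
  … 16 more
Group by W:
  weight(W=0) = 29/1701
  weight(W=2) = 29/2268
Total weight = 29/1701 + 29/2268 = 29/972
P(W=0 | obs) = 29/1701 / 29/972 = 4/7
P(W=2 | obs) = 29/2268 / 29/972 = 3/7

P(W = 2 | obs) = 3/7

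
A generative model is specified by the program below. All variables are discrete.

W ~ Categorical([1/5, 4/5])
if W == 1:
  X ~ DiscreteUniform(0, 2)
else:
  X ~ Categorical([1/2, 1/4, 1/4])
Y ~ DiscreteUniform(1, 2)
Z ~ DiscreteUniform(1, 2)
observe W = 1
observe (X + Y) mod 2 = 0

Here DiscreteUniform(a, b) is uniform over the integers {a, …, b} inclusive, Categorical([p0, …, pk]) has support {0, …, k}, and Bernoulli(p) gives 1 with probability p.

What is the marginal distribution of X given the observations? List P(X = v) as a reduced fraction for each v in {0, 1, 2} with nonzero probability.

P(X=0) = 1/3, P(X=1) = 1/3, P(X=2) = 1/3

Enumerate traces; 6 have nonzero weight after conditioning:
  (W=1, X=0, Y=2, Z=1) weight 1/15
  (W=1, X=0, Y=2, Z=2) weight 1/15
  (W=1, X=1, Y=1, Z=1) weight 1/15
  (W=1, X=1, Y=1, Z=2) weight 1/15
  (W=1, X=2, Y=2, Z=1) weight 1/15
  (W=1, X=2, Y=2, Z=2) weight 1/15
Group by X:
  weight(X=0) = 2/15
  weight(X=1) = 2/15
  weight(X=2) = 2/15
Total weight = 2/15 + 2/15 + 2/15 = 2/5
P(X=0 | obs) = 2/15 / 2/5 = 1/3
P(X=1 | obs) = 2/15 / 2/5 = 1/3
P(X=2 | obs) = 2/15 / 2/5 = 1/3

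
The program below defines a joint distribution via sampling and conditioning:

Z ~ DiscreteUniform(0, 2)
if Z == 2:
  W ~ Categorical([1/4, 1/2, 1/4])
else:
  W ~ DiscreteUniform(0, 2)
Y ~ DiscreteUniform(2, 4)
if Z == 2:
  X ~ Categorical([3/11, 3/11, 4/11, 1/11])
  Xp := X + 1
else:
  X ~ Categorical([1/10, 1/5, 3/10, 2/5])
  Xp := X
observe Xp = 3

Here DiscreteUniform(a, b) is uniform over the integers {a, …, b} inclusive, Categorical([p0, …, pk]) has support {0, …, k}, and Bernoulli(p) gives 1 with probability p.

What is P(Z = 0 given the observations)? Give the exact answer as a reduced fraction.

Enumerate traces; 27 have nonzero weight after conditioning:
  (Z=0, W=0, Y=2, X=3) weight 2/135
  (Z=0, W=0, Y=3, X=3) weight 2/135
  (Z=0, W=0, Y=4, X=3) weight 2/135
  (Z=0, W=1, Y=2, X=3) weight 2/135
  (Z=0, W=1, Y=3, X=3) weight 2/135
  (Z=0, W=1, Y=4, X=3) weight 2/135
  (Z=0, W=2, Y=2, X=3) weight 2/135
  (Z=0, W=2, Y=3, X=3) weight 2/135
  (Z=1, W=0, Y=2, X=3) weight 2/135
  (Z=2, W=0, Y=2, X=2) weight 1/99
  … 17 more
Group by Z:
  weight(Z=0) = 2/15
  weight(Z=1) = 2/15
  weight(Z=2) = 4/33
Total weight = 2/15 + 2/15 + 4/33 = 64/165
P(Z=0 | obs) = 2/15 / 64/165 = 11/32
P(Z=1 | obs) = 2/15 / 64/165 = 11/32
P(Z=2 | obs) = 4/33 / 64/165 = 5/16

P(Z = 0 | obs) = 11/32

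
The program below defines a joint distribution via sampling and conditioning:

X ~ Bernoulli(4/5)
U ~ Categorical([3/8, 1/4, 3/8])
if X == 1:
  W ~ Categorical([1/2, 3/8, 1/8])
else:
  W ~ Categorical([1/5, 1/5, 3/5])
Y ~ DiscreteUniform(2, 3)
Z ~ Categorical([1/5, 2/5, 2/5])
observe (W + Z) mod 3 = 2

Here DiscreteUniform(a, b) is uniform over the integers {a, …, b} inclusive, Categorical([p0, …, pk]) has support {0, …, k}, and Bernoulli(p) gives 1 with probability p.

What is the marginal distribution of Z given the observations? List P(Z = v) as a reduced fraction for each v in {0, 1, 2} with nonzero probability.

Enumerate traces; 36 have nonzero weight after conditioning:
  (X=0, U=0, W=0, Y=2, Z=2) weight 3/1000
  (X=0, U=0, W=0, Y=3, Z=2) weight 3/1000
  (X=0, U=0, W=1, Y=2, Z=1) weight 3/1000
  (X=0, U=0, W=1, Y=3, Z=1) weight 3/1000
  (X=0, U=0, W=2, Y=2, Z=0) weight 9/2000
  (X=0, U=0, W=2, Y=3, Z=0) weight 9/2000
  (X=0, U=1, W=0, Y=2, Z=2) weight 1/500
  (X=0, U=1, W=0, Y=3, Z=2) weight 1/500
  … 28 more
Group by Z:
  weight(Z=0) = 11/250
  weight(Z=1) = 17/125
  weight(Z=2) = 22/125
Total weight = 11/250 + 17/125 + 22/125 = 89/250
P(Z=0 | obs) = 11/250 / 89/250 = 11/89
P(Z=1 | obs) = 17/125 / 89/250 = 34/89
P(Z=2 | obs) = 22/125 / 89/250 = 44/89

P(Z=0) = 11/89, P(Z=1) = 34/89, P(Z=2) = 44/89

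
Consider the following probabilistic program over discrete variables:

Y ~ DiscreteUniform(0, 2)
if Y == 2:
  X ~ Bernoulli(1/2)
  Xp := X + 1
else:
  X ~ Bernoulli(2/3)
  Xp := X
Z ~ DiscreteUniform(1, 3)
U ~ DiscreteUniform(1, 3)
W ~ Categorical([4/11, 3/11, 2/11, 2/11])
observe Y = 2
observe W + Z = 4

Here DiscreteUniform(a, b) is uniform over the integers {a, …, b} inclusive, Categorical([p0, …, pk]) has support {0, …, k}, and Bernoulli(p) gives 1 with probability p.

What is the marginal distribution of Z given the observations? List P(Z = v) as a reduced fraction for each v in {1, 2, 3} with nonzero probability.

P(Z=1) = 2/7, P(Z=2) = 2/7, P(Z=3) = 3/7

Enumerate traces; 18 have nonzero weight after conditioning:
  (Y=2, X=0, Z=1, U=1, W=3) weight 1/297
  (Y=2, X=0, Z=1, U=2, W=3) weight 1/297
  (Y=2, X=0, Z=1, U=3, W=3) weight 1/297
  (Y=2, X=0, Z=2, U=1, W=2) weight 1/297
  (Y=2, X=0, Z=2, U=2, W=2) weight 1/297
  (Y=2, X=0, Z=2, U=3, W=2) weight 1/297
  (Y=2, X=0, Z=3, U=1, W=1) weight 1/198
  (Y=2, X=0, Z=3, U=2, W=1) weight 1/198
  … 10 more
Group by Z:
  weight(Z=1) = 2/99
  weight(Z=2) = 2/99
  weight(Z=3) = 1/33
Total weight = 2/99 + 2/99 + 1/33 = 7/99
P(Z=1 | obs) = 2/99 / 7/99 = 2/7
P(Z=2 | obs) = 2/99 / 7/99 = 2/7
P(Z=3 | obs) = 1/33 / 7/99 = 3/7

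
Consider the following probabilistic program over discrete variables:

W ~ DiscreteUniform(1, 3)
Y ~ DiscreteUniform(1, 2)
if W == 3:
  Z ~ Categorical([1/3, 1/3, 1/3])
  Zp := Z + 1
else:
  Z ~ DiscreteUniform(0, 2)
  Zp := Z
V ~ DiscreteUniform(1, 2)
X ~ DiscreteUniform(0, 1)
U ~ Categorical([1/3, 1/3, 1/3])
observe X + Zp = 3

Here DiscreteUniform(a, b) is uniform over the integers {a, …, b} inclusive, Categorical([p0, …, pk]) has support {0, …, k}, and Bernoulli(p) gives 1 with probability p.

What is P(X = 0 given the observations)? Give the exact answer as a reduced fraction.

Enumerate traces; 48 have nonzero weight after conditioning:
  (W=1, Y=1, Z=2, V=1, X=1, U=0) weight 1/216
  (W=1, Y=1, Z=2, V=1, X=1, U=1) weight 1/216
  (W=1, Y=1, Z=2, V=1, X=1, U=2) weight 1/216
  (W=1, Y=1, Z=2, V=2, X=1, U=0) weight 1/216
  (W=1, Y=1, Z=2, V=2, X=1, U=1) weight 1/216
  (W=1, Y=1, Z=2, V=2, X=1, U=2) weight 1/216
  (W=1, Y=2, Z=2, V=1, X=1, U=0) weight 1/216
  (W=1, Y=2, Z=2, V=1, X=1, U=1) weight 1/216
  (W=3, Y=1, Z=2, V=1, X=0, U=0) weight 1/216
  … 39 more
Group by X:
  weight(X=0) = 1/18
  weight(X=1) = 1/6
Total weight = 1/18 + 1/6 = 2/9
P(X=0 | obs) = 1/18 / 2/9 = 1/4
P(X=1 | obs) = 1/6 / 2/9 = 3/4

P(X = 0 | obs) = 1/4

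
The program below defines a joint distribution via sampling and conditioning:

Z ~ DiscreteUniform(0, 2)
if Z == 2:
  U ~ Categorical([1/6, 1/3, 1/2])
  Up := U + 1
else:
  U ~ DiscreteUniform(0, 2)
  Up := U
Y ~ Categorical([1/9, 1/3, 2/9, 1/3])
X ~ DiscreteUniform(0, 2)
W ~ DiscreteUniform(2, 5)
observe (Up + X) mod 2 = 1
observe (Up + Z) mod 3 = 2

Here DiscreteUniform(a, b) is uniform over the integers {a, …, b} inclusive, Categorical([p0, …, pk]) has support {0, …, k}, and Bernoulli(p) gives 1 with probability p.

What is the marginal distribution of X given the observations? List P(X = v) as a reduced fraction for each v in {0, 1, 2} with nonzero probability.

Enumerate traces; 80 have nonzero weight after conditioning:
  (Z=0, U=2, Y=0, X=1, W=2) weight 1/972
  (Z=0, U=2, Y=0, X=1, W=3) weight 1/972
  (Z=0, U=2, Y=0, X=1, W=4) weight 1/972
  (Z=0, U=2, Y=0, X=1, W=5) weight 1/972
  (Z=0, U=2, Y=1, X=1, W=2) weight 1/324
  (Z=0, U=2, Y=1, X=1, W=3) weight 1/324
  (Z=0, U=2, Y=1, X=1, W=4) weight 1/324
  (Z=0, U=2, Y=1, X=1, W=5) weight 1/324
  (Z=1, U=1, Y=0, X=0, W=2) weight 1/972
  (Z=1, U=1, Y=0, X=2, W=2) weight 1/972
  … 70 more
Group by X:
  weight(X=0) = 5/54
  weight(X=1) = 1/27
  weight(X=2) = 5/54
Total weight = 5/54 + 1/27 + 5/54 = 2/9
P(X=0 | obs) = 5/54 / 2/9 = 5/12
P(X=1 | obs) = 1/27 / 2/9 = 1/6
P(X=2 | obs) = 5/54 / 2/9 = 5/12

P(X=0) = 5/12, P(X=1) = 1/6, P(X=2) = 5/12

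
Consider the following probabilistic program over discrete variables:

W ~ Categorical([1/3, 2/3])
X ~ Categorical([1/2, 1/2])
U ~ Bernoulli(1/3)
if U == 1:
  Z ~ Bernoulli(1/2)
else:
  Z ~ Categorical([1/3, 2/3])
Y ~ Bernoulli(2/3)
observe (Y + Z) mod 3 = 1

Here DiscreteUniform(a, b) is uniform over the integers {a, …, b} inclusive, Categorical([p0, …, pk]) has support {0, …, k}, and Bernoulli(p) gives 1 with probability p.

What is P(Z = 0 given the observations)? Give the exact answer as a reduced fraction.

P(Z = 0 | obs) = 14/25

Enumerate traces; 16 have nonzero weight after conditioning:
  (W=0, X=0, U=0, Z=0, Y=1) weight 2/81
  (W=0, X=0, U=0, Z=1, Y=0) weight 2/81
  (W=0, X=0, U=1, Z=0, Y=1) weight 1/54
  (W=0, X=0, U=1, Z=1, Y=0) weight 1/108
  (W=0, X=1, U=0, Z=0, Y=1) weight 2/81
  (W=0, X=1, U=0, Z=1, Y=0) weight 2/81
  (W=0, X=1, U=1, Z=0, Y=1) weight 1/54
  (W=0, X=1, U=1, Z=1, Y=0) weight 1/108
  … 8 more
Group by Z:
  weight(Z=0) = 7/27
  weight(Z=1) = 11/54
Total weight = 7/27 + 11/54 = 25/54
P(Z=0 | obs) = 7/27 / 25/54 = 14/25
P(Z=1 | obs) = 11/54 / 25/54 = 11/25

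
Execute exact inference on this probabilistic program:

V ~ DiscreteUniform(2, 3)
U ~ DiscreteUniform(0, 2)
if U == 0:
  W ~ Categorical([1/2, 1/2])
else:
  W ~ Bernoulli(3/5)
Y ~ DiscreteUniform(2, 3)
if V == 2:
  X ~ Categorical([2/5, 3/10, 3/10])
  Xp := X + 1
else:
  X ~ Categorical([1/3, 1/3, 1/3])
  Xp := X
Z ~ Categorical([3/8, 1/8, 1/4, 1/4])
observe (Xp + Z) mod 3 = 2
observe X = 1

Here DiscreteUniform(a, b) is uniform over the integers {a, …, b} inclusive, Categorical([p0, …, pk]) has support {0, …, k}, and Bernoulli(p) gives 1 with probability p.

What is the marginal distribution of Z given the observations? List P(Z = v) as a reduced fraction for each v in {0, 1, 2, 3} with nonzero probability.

Enumerate traces; 36 have nonzero weight after conditioning:
  (V=2, U=0, W=0, Y=2, X=1, Z=0) weight 3/640
  (V=2, U=0, W=0, Y=2, X=1, Z=3) weight 1/320
  (V=2, U=0, W=0, Y=3, X=1, Z=0) weight 3/640
  (V=2, U=0, W=0, Y=3, X=1, Z=3) weight 1/320
  (V=2, U=0, W=1, Y=2, X=1, Z=0) weight 3/640
  (V=2, U=0, W=1, Y=2, X=1, Z=3) weight 1/320
  (V=2, U=0, W=1, Y=3, X=1, Z=0) weight 3/640
  (V=2, U=0, W=1, Y=3, X=1, Z=3) weight 1/320
  (V=3, U=0, W=0, Y=2, X=1, Z=1) weight 1/576
  … 27 more
Group by Z:
  weight(Z=0) = 9/160
  weight(Z=1) = 1/48
  weight(Z=3) = 3/80
Total weight = 9/160 + 1/48 + 3/80 = 11/96
P(Z=0 | obs) = 9/160 / 11/96 = 27/55
P(Z=1 | obs) = 1/48 / 11/96 = 2/11
P(Z=3 | obs) = 3/80 / 11/96 = 18/55

P(Z=0) = 27/55, P(Z=1) = 2/11, P(Z=3) = 18/55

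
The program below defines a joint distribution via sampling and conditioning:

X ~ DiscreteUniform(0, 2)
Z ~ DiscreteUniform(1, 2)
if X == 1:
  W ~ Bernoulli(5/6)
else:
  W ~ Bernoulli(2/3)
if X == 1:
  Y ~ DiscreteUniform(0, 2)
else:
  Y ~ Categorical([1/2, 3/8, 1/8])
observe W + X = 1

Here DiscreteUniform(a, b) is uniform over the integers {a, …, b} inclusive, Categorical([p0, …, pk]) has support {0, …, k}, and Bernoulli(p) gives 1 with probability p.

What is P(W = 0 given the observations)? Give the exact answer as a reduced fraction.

Enumerate traces; 12 have nonzero weight after conditioning:
  (X=0, Z=1, W=1, Y=0) weight 1/18
  (X=0, Z=1, W=1, Y=1) weight 1/24
  (X=0, Z=1, W=1, Y=2) weight 1/72
  (X=0, Z=2, W=1, Y=0) weight 1/18
  (X=0, Z=2, W=1, Y=1) weight 1/24
  (X=0, Z=2, W=1, Y=2) weight 1/72
  (X=1, Z=1, W=0, Y=0) weight 1/108
  (X=1, Z=1, W=0, Y=1) weight 1/108
  … 4 more
Group by W:
  weight(W=0) = 1/18
  weight(W=1) = 2/9
Total weight = 1/18 + 2/9 = 5/18
P(W=0 | obs) = 1/18 / 5/18 = 1/5
P(W=1 | obs) = 2/9 / 5/18 = 4/5

P(W = 0 | obs) = 1/5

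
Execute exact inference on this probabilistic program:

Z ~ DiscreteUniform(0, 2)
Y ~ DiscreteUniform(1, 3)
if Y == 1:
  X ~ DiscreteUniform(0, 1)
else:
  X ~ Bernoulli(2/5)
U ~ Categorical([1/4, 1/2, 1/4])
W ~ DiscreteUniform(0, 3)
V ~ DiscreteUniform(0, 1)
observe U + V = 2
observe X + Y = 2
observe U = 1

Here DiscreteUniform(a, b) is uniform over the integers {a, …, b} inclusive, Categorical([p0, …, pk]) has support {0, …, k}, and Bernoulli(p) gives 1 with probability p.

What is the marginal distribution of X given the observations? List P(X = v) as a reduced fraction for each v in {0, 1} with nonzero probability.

Enumerate traces; 24 have nonzero weight after conditioning:
  (Z=0, Y=1, X=1, U=1, W=0, V=1) weight 1/288
  (Z=0, Y=1, X=1, U=1, W=1, V=1) weight 1/288
  (Z=0, Y=1, X=1, U=1, W=2, V=1) weight 1/288
  (Z=0, Y=1, X=1, U=1, W=3, V=1) weight 1/288
  (Z=0, Y=2, X=0, U=1, W=0, V=1) weight 1/240
  (Z=0, Y=2, X=0, U=1, W=1, V=1) weight 1/240
  (Z=0, Y=2, X=0, U=1, W=2, V=1) weight 1/240
  (Z=0, Y=2, X=0, U=1, W=3, V=1) weight 1/240
  … 16 more
Group by X:
  weight(X=0) = 1/20
  weight(X=1) = 1/24
Total weight = 1/20 + 1/24 = 11/120
P(X=0 | obs) = 1/20 / 11/120 = 6/11
P(X=1 | obs) = 1/24 / 11/120 = 5/11

P(X=0) = 6/11, P(X=1) = 5/11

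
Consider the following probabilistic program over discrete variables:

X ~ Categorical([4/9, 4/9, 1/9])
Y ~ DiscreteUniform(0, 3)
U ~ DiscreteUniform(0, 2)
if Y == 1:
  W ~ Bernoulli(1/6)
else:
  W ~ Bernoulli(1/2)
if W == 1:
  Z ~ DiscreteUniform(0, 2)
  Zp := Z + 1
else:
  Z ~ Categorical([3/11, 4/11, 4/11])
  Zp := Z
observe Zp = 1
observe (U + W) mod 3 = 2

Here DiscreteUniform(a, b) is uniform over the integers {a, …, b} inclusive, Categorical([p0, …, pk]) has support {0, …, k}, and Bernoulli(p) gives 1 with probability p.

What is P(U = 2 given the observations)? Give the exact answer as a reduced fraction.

P(U = 2 | obs) = 84/139

Enumerate traces; 24 have nonzero weight after conditioning:
  (X=0, Y=0, U=1, W=1, Z=0) weight 1/162
  (X=0, Y=0, U=2, W=0, Z=1) weight 2/297
  (X=0, Y=1, U=1, W=1, Z=0) weight 1/486
  (X=0, Y=1, U=2, W=0, Z=1) weight 10/891
  (X=0, Y=2, U=1, W=1, Z=0) weight 1/162
  (X=0, Y=2, U=2, W=0, Z=1) weight 2/297
  (X=0, Y=3, U=1, W=1, Z=0) weight 1/162
  (X=0, Y=3, U=2, W=0, Z=1) weight 2/297
  … 16 more
Group by U:
  weight(U=1) = 5/108
  weight(U=2) = 7/99
Total weight = 5/108 + 7/99 = 139/1188
P(U=1 | obs) = 5/108 / 139/1188 = 55/139
P(U=2 | obs) = 7/99 / 139/1188 = 84/139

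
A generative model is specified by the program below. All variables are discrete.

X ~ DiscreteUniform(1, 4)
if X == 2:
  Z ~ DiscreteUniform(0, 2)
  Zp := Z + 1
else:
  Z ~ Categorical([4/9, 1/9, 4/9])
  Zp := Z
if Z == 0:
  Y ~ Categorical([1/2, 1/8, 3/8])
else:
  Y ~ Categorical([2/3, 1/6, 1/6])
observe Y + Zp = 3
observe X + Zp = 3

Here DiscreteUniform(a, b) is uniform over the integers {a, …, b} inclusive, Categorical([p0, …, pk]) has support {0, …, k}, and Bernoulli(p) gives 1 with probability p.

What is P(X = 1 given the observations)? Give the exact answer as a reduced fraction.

P(X = 1 | obs) = 16/43

Enumerate traces; 2 have nonzero weight after conditioning:
  (X=1, Z=2, Y=1) weight 1/54
  (X=2, Z=0, Y=2) weight 1/32
Group by X:
  weight(X=1) = 1/54
  weight(X=2) = 1/32
Total weight = 1/54 + 1/32 = 43/864
P(X=1 | obs) = 1/54 / 43/864 = 16/43
P(X=2 | obs) = 1/32 / 43/864 = 27/43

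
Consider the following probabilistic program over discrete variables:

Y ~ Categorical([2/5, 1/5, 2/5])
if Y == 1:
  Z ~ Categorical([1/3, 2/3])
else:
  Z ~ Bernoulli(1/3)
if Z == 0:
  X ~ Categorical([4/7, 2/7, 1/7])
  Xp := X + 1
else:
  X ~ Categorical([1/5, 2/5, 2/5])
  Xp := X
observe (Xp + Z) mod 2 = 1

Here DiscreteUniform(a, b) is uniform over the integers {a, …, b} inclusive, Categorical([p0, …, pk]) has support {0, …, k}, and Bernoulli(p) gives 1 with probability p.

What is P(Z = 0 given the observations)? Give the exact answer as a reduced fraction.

Enumerate traces; 12 have nonzero weight after conditioning:
  (Y=0, Z=0, X=0) weight 16/105
  (Y=0, Z=0, X=2) weight 4/105
  (Y=0, Z=1, X=0) weight 2/75
  (Y=0, Z=1, X=2) weight 4/75
  (Y=1, Z=0, X=0) weight 4/105
  (Y=1, Z=0, X=2) weight 1/105
  (Y=1, Z=1, X=0) weight 2/75
  (Y=1, Z=1, X=2) weight 4/75
  … 4 more
Group by Z:
  weight(Z=0) = 3/7
  weight(Z=1) = 6/25
Total weight = 3/7 + 6/25 = 117/175
P(Z=0 | obs) = 3/7 / 117/175 = 25/39
P(Z=1 | obs) = 6/25 / 117/175 = 14/39

P(Z = 0 | obs) = 25/39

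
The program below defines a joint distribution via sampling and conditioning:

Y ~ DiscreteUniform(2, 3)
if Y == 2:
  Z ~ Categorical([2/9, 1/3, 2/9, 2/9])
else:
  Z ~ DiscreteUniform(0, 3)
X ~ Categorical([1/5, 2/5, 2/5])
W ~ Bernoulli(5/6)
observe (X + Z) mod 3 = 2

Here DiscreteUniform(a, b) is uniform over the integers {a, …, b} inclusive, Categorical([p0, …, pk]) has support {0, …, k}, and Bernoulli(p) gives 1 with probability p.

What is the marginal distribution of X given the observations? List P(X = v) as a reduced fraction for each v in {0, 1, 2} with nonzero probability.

P(X=0) = 17/127, P(X=1) = 42/127, P(X=2) = 68/127

Enumerate traces; 16 have nonzero weight after conditioning:
  (Y=2, Z=0, X=2, W=0) weight 1/135
  (Y=2, Z=0, X=2, W=1) weight 1/27
  (Y=2, Z=1, X=1, W=0) weight 1/90
  (Y=2, Z=1, X=1, W=1) weight 1/18
  (Y=2, Z=2, X=0, W=0) weight 1/270
  (Y=2, Z=2, X=0, W=1) weight 1/54
  (Y=2, Z=3, X=2, W=0) weight 1/135
  (Y=2, Z=3, X=2, W=1) weight 1/27
  … 8 more
Group by X:
  weight(X=0) = 17/360
  weight(X=1) = 7/60
  weight(X=2) = 17/90
Total weight = 17/360 + 7/60 + 17/90 = 127/360
P(X=0 | obs) = 17/360 / 127/360 = 17/127
P(X=1 | obs) = 7/60 / 127/360 = 42/127
P(X=2 | obs) = 17/90 / 127/360 = 68/127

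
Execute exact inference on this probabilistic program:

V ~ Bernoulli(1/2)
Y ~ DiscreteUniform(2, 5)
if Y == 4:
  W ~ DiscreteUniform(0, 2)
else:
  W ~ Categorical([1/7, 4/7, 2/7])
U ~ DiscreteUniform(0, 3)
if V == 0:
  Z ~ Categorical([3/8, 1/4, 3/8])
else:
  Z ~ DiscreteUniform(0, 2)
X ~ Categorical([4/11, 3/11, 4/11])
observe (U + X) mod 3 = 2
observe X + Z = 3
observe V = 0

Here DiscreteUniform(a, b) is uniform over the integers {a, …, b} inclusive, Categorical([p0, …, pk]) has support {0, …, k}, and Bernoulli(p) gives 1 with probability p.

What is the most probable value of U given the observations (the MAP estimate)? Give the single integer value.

argmax_v P(U = v | obs) = 1

Enumerate traces; 36 have nonzero weight after conditioning:
  (V=0, Y=2, W=0, U=0, Z=1, X=2) weight 1/2464
  (V=0, Y=2, W=0, U=1, Z=2, X=1) weight 9/19712
  (V=0, Y=2, W=0, U=3, Z=1, X=2) weight 1/2464
  (V=0, Y=2, W=1, U=0, Z=1, X=2) weight 1/616
  (V=0, Y=2, W=1, U=1, Z=2, X=1) weight 9/4928
  (V=0, Y=2, W=1, U=3, Z=1, X=2) weight 1/616
  (V=0, Y=2, W=2, U=0, Z=1, X=2) weight 1/1232
  (V=0, Y=2, W=2, U=1, Z=2, X=1) weight 9/9856
  … 28 more
Group by U:
  weight(U=0) = 1/88
  weight(U=1) = 9/704
  weight(U=3) = 1/88
Total weight = 1/88 + 9/704 + 1/88 = 25/704
P(U=0 | obs) = 1/88 / 25/704 = 8/25
P(U=1 | obs) = 9/704 / 25/704 = 9/25
P(U=3 | obs) = 1/88 / 25/704 = 8/25
argmax = 1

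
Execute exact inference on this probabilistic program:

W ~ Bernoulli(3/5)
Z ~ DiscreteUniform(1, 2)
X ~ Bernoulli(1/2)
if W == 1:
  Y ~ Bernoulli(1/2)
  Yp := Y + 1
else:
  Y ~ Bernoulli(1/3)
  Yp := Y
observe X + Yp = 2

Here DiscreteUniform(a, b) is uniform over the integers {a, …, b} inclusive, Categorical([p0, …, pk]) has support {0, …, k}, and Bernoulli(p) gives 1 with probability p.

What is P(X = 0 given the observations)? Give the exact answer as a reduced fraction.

P(X = 0 | obs) = 9/22

Enumerate traces; 6 have nonzero weight after conditioning:
  (W=0, Z=1, X=1, Y=1) weight 1/30
  (W=0, Z=2, X=1, Y=1) weight 1/30
  (W=1, Z=1, X=0, Y=1) weight 3/40
  (W=1, Z=1, X=1, Y=0) weight 3/40
  (W=1, Z=2, X=0, Y=1) weight 3/40
  (W=1, Z=2, X=1, Y=0) weight 3/40
Group by X:
  weight(X=0) = 3/20
  weight(X=1) = 13/60
Total weight = 3/20 + 13/60 = 11/30
P(X=0 | obs) = 3/20 / 11/30 = 9/22
P(X=1 | obs) = 13/60 / 11/30 = 13/22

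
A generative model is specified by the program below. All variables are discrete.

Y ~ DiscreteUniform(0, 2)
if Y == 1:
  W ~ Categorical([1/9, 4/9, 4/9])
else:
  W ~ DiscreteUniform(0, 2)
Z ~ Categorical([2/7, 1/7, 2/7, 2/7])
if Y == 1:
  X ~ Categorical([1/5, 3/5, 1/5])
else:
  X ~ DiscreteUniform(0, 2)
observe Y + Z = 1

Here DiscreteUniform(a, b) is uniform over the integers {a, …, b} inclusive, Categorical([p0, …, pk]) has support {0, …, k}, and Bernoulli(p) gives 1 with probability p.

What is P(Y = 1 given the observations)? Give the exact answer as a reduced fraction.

Enumerate traces; 18 have nonzero weight after conditioning:
  (Y=0, W=0, Z=1, X=0) weight 1/189
  (Y=0, W=0, Z=1, X=1) weight 1/189
  (Y=0, W=0, Z=1, X=2) weight 1/189
  (Y=0, W=1, Z=1, X=0) weight 1/189
  (Y=0, W=1, Z=1, X=1) weight 1/189
  (Y=0, W=1, Z=1, X=2) weight 1/189
  (Y=0, W=2, Z=1, X=0) weight 1/189
  (Y=0, W=2, Z=1, X=1) weight 1/189
  (Y=1, W=0, Z=0, X=0) weight 2/945
  … 9 more
Group by Y:
  weight(Y=0) = 1/21
  weight(Y=1) = 2/21
Total weight = 1/21 + 2/21 = 1/7
P(Y=0 | obs) = 1/21 / 1/7 = 1/3
P(Y=1 | obs) = 2/21 / 1/7 = 2/3

P(Y = 1 | obs) = 2/3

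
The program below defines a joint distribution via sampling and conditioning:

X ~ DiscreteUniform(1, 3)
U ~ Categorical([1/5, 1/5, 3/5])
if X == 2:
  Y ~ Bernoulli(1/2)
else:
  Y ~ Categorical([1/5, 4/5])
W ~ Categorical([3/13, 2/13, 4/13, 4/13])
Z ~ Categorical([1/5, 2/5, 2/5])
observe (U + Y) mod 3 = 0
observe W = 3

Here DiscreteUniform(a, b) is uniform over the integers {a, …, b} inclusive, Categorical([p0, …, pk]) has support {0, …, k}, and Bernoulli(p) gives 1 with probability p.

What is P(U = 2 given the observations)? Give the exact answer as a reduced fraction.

P(U = 2 | obs) = 7/8

Enumerate traces; 18 have nonzero weight after conditioning:
  (X=1, U=0, Y=0, W=3, Z=0) weight 4/4875
  (X=1, U=0, Y=0, W=3, Z=1) weight 8/4875
  (X=1, U=0, Y=0, W=3, Z=2) weight 8/4875
  (X=1, U=2, Y=1, W=3, Z=0) weight 16/1625
  (X=1, U=2, Y=1, W=3, Z=1) weight 32/1625
  (X=1, U=2, Y=1, W=3, Z=2) weight 32/1625
  (X=2, U=0, Y=0, W=3, Z=0) weight 2/975
  (X=2, U=0, Y=0, W=3, Z=1) weight 4/975
  … 10 more
Group by U:
  weight(U=0) = 6/325
  weight(U=2) = 42/325
Total weight = 6/325 + 42/325 = 48/325
P(U=0 | obs) = 6/325 / 48/325 = 1/8
P(U=2 | obs) = 42/325 / 48/325 = 7/8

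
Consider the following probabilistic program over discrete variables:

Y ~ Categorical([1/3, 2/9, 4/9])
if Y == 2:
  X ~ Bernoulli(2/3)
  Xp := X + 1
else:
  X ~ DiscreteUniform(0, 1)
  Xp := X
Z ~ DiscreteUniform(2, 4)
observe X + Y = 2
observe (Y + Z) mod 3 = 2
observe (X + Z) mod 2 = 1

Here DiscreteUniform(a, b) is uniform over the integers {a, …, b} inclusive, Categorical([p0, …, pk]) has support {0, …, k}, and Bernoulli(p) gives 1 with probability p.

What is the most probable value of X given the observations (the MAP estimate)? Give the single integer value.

argmax_v P(X = v | obs) = 0

Enumerate traces; 2 have nonzero weight after conditioning:
  (Y=1, X=1, Z=4) weight 1/27
  (Y=2, X=0, Z=3) weight 4/81
Group by X:
  weight(X=0) = 4/81
  weight(X=1) = 1/27
Total weight = 4/81 + 1/27 = 7/81
P(X=0 | obs) = 4/81 / 7/81 = 4/7
P(X=1 | obs) = 1/27 / 7/81 = 3/7
argmax = 0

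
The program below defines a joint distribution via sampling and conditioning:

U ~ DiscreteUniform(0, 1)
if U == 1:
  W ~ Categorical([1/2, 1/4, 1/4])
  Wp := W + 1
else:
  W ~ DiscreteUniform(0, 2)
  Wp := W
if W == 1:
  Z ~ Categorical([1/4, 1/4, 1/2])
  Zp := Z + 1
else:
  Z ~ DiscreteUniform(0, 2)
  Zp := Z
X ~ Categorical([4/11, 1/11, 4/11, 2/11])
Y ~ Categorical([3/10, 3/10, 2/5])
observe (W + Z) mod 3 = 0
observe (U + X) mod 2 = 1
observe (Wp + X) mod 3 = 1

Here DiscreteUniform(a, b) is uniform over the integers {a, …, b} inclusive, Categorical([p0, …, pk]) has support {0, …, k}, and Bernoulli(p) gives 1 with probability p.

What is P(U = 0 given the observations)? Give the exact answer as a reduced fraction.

Enumerate traces; 12 have nonzero weight after conditioning:
  (U=0, W=0, Z=0, X=1, Y=0) weight 1/660
  (U=0, W=0, Z=0, X=1, Y=1) weight 1/660
  (U=0, W=0, Z=0, X=1, Y=2) weight 1/495
  (U=0, W=1, Z=2, X=3, Y=0) weight 1/220
  (U=0, W=1, Z=2, X=3, Y=1) weight 1/220
  (U=0, W=1, Z=2, X=3, Y=2) weight 1/165
  (U=1, W=0, Z=0, X=0, Y=0) weight 1/110
  (U=1, W=0, Z=0, X=0, Y=1) weight 1/110
  … 4 more
Group by U:
  weight(U=0) = 2/99
  weight(U=1) = 7/132
Total weight = 2/99 + 7/132 = 29/396
P(U=0 | obs) = 2/99 / 29/396 = 8/29
P(U=1 | obs) = 7/132 / 29/396 = 21/29

P(U = 0 | obs) = 8/29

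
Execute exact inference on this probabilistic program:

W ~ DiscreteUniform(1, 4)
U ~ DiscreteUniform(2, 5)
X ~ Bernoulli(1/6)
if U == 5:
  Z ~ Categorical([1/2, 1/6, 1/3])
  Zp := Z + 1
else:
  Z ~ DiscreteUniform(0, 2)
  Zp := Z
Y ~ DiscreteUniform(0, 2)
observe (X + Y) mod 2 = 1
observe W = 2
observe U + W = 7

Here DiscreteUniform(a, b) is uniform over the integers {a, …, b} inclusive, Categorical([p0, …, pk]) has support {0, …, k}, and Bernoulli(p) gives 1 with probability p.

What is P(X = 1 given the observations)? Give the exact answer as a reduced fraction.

P(X = 1 | obs) = 2/7

Enumerate traces; 9 have nonzero weight after conditioning:
  (W=2, U=5, X=0, Z=0, Y=1) weight 5/576
  (W=2, U=5, X=0, Z=1, Y=1) weight 5/1728
  (W=2, U=5, X=0, Z=2, Y=1) weight 5/864
  (W=2, U=5, X=1, Z=0, Y=0) weight 1/576
  (W=2, U=5, X=1, Z=0, Y=2) weight 1/576
  (W=2, U=5, X=1, Z=1, Y=0) weight 1/1728
  (W=2, U=5, X=1, Z=1, Y=2) weight 1/1728
  (W=2, U=5, X=1, Z=2, Y=0) weight 1/864
  … 1 more
Group by X:
  weight(X=0) = 5/288
  weight(X=1) = 1/144
Total weight = 5/288 + 1/144 = 7/288
P(X=0 | obs) = 5/288 / 7/288 = 5/7
P(X=1 | obs) = 1/144 / 7/288 = 2/7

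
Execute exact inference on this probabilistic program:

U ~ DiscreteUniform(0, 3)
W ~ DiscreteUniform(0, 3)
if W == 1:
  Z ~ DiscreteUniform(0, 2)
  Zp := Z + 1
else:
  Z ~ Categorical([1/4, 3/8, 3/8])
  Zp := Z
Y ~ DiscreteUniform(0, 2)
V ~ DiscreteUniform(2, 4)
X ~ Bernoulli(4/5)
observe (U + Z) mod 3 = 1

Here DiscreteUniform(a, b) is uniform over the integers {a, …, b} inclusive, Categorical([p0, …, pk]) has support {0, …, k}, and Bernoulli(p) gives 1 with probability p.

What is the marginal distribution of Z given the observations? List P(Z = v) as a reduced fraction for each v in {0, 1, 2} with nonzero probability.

Enumerate traces; 288 have nonzero weight after conditioning:
  (U=0, W=0, Z=1, Y=0, V=2, X=0) weight 1/1920
  (U=0, W=0, Z=1, Y=0, V=2, X=1) weight 1/480
  (U=0, W=0, Z=1, Y=0, V=3, X=0) weight 1/1920
  (U=0, W=0, Z=1, Y=0, V=3, X=1) weight 1/480
  (U=0, W=0, Z=1, Y=0, V=4, X=0) weight 1/1920
  (U=0, W=0, Z=1, Y=0, V=4, X=1) weight 1/480
  (U=0, W=0, Z=1, Y=1, V=2, X=0) weight 1/1920
  (U=0, W=0, Z=1, Y=1, V=2, X=1) weight 1/480
  (U=1, W=0, Z=0, Y=0, V=2, X=0) weight 1/2880
  (U=2, W=0, Z=2, Y=0, V=2, X=0) weight 1/1920
  … 278 more
Group by Z:
  weight(Z=0) = 13/192
  weight(Z=1) = 35/192
  weight(Z=2) = 35/384
Total weight = 13/192 + 35/192 + 35/384 = 131/384
P(Z=0 | obs) = 13/192 / 131/384 = 26/131
P(Z=1 | obs) = 35/192 / 131/384 = 70/131
P(Z=2 | obs) = 35/384 / 131/384 = 35/131

P(Z=0) = 26/131, P(Z=1) = 70/131, P(Z=2) = 35/131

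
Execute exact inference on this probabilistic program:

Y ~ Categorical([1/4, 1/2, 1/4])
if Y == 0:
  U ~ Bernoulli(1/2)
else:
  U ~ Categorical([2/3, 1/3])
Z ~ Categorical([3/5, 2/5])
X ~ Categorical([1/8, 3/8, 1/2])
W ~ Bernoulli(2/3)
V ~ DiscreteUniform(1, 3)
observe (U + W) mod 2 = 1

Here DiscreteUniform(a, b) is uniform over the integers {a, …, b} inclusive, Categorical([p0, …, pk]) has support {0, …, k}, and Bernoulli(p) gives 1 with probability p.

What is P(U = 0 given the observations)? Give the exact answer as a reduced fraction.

Enumerate traces; 108 have nonzero weight after conditioning:
  (Y=0, U=0, Z=0, X=0, W=1, V=1) weight 1/480
  (Y=0, U=0, Z=0, X=0, W=1, V=2) weight 1/480
  (Y=0, U=0, Z=0, X=0, W=1, V=3) weight 1/480
  (Y=0, U=0, Z=0, X=1, W=1, V=1) weight 1/160
  (Y=0, U=0, Z=0, X=1, W=1, V=2) weight 1/160
  (Y=0, U=0, Z=0, X=1, W=1, V=3) weight 1/160
  (Y=0, U=0, Z=0, X=2, W=1, V=1) weight 1/120
  (Y=0, U=0, Z=0, X=2, W=1, V=2) weight 1/120
  (Y=0, U=1, Z=0, X=0, W=0, V=1) weight 1/960
  … 99 more
Group by U:
  weight(U=0) = 5/12
  weight(U=1) = 1/8
Total weight = 5/12 + 1/8 = 13/24
P(U=0 | obs) = 5/12 / 13/24 = 10/13
P(U=1 | obs) = 1/8 / 13/24 = 3/13

P(U = 0 | obs) = 10/13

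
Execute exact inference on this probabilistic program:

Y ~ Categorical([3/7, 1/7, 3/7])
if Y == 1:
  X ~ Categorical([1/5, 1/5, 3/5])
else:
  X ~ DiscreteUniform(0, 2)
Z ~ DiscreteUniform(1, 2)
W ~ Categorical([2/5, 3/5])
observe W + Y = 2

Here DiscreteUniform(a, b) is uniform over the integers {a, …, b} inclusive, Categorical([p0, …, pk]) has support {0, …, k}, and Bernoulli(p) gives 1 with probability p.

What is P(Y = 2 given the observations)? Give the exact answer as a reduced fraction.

P(Y = 2 | obs) = 2/3

Enumerate traces; 12 have nonzero weight after conditioning:
  (Y=1, X=0, Z=1, W=1) weight 3/350
  (Y=1, X=0, Z=2, W=1) weight 3/350
  (Y=1, X=1, Z=1, W=1) weight 3/350
  (Y=1, X=1, Z=2, W=1) weight 3/350
  (Y=1, X=2, Z=1, W=1) weight 9/350
  (Y=1, X=2, Z=2, W=1) weight 9/350
  (Y=2, X=0, Z=1, W=0) weight 1/35
  (Y=2, X=0, Z=2, W=0) weight 1/35
  … 4 more
Group by Y:
  weight(Y=1) = 3/35
  weight(Y=2) = 6/35
Total weight = 3/35 + 6/35 = 9/35
P(Y=1 | obs) = 3/35 / 9/35 = 1/3
P(Y=2 | obs) = 6/35 / 9/35 = 2/3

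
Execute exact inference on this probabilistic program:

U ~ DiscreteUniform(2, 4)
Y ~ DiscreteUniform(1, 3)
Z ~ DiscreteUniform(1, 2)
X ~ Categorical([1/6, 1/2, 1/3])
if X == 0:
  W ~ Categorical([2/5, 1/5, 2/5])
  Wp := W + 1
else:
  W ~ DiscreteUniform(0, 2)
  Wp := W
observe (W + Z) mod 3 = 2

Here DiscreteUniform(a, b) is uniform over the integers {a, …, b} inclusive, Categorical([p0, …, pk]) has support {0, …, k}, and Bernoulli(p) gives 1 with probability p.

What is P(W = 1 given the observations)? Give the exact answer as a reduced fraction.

Enumerate traces; 54 have nonzero weight after conditioning:
  (U=2, Y=1, Z=1, X=0, W=1) weight 1/540
  (U=2, Y=1, Z=1, X=1, W=1) weight 1/108
  (U=2, Y=1, Z=1, X=2, W=1) weight 1/162
  (U=2, Y=1, Z=2, X=0, W=0) weight 1/270
  (U=2, Y=1, Z=2, X=1, W=0) weight 1/108
  (U=2, Y=1, Z=2, X=2, W=0) weight 1/162
  (U=2, Y=2, Z=1, X=0, W=1) weight 1/540
  (U=2, Y=2, Z=1, X=1, W=1) weight 1/108
  … 46 more
Group by W:
  weight(W=0) = 31/180
  weight(W=1) = 7/45
Total weight = 31/180 + 7/45 = 59/180
P(W=0 | obs) = 31/180 / 59/180 = 31/59
P(W=1 | obs) = 7/45 / 59/180 = 28/59

P(W = 1 | obs) = 28/59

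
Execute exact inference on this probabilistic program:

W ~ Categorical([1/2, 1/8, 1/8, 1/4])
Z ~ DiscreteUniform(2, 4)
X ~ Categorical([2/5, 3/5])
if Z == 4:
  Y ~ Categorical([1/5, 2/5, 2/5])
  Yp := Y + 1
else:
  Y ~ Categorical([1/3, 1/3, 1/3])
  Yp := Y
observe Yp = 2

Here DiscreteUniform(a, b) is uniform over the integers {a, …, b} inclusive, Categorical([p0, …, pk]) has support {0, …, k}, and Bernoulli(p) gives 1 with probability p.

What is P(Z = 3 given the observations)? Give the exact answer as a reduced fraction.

Enumerate traces; 24 have nonzero weight after conditioning:
  (W=0, Z=2, X=0, Y=2) weight 1/45
  (W=0, Z=2, X=1, Y=2) weight 1/30
  (W=0, Z=3, X=0, Y=2) weight 1/45
  (W=0, Z=3, X=1, Y=2) weight 1/30
  (W=0, Z=4, X=0, Y=1) weight 2/75
  (W=0, Z=4, X=1, Y=1) weight 1/25
  (W=1, Z=2, X=0, Y=2) weight 1/180
  (W=1, Z=2, X=1, Y=2) weight 1/120
  … 16 more
Group by Z:
  weight(Z=2) = 1/9
  weight(Z=3) = 1/9
  weight(Z=4) = 2/15
Total weight = 1/9 + 1/9 + 2/15 = 16/45
P(Z=2 | obs) = 1/9 / 16/45 = 5/16
P(Z=3 | obs) = 1/9 / 16/45 = 5/16
P(Z=4 | obs) = 2/15 / 16/45 = 3/8

P(Z = 3 | obs) = 5/16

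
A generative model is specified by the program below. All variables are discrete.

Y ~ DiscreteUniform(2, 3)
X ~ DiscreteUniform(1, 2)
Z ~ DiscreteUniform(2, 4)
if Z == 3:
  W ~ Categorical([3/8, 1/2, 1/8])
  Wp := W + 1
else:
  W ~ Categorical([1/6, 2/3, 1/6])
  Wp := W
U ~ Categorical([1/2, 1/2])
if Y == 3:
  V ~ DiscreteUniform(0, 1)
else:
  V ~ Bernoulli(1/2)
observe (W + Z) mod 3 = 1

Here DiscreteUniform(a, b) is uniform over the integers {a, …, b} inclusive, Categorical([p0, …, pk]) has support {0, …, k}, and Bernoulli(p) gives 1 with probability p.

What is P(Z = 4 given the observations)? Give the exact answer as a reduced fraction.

P(Z = 4 | obs) = 1/5

Enumerate traces; 48 have nonzero weight after conditioning:
  (Y=2, X=1, Z=2, W=2, U=0, V=0) weight 1/288
  (Y=2, X=1, Z=2, W=2, U=0, V=1) weight 1/288
  (Y=2, X=1, Z=2, W=2, U=1, V=0) weight 1/288
  (Y=2, X=1, Z=2, W=2, U=1, V=1) weight 1/288
  (Y=2, X=1, Z=3, W=1, U=0, V=0) weight 1/96
  (Y=2, X=1, Z=3, W=1, U=0, V=1) weight 1/96
  (Y=2, X=1, Z=3, W=1, U=1, V=0) weight 1/96
  (Y=2, X=1, Z=3, W=1, U=1, V=1) weight 1/96
  (Y=2, X=1, Z=4, W=0, U=0, V=0) weight 1/288
  … 39 more
Group by Z:
  weight(Z=2) = 1/18
  weight(Z=3) = 1/6
  weight(Z=4) = 1/18
Total weight = 1/18 + 1/6 + 1/18 = 5/18
P(Z=2 | obs) = 1/18 / 5/18 = 1/5
P(Z=3 | obs) = 1/6 / 5/18 = 3/5
P(Z=4 | obs) = 1/18 / 5/18 = 1/5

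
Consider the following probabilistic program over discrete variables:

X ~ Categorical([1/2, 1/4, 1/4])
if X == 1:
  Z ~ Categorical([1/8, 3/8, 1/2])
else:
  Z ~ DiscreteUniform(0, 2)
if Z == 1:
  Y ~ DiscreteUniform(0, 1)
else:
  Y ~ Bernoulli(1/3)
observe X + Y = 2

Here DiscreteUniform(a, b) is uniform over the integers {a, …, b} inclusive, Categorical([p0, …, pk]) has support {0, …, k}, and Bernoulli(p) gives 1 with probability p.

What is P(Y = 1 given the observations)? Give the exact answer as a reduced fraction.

P(Y = 1 | obs) = 57/145

Enumerate traces; 6 have nonzero weight after conditioning:
  (X=1, Z=0, Y=1) weight 1/96
  (X=1, Z=1, Y=1) weight 3/64
  (X=1, Z=2, Y=1) weight 1/24
  (X=2, Z=0, Y=0) weight 1/18
  (X=2, Z=1, Y=0) weight 1/24
  (X=2, Z=2, Y=0) weight 1/18
Group by Y:
  weight(Y=0) = 11/72
  weight(Y=1) = 19/192
Total weight = 11/72 + 19/192 = 145/576
P(Y=0 | obs) = 11/72 / 145/576 = 88/145
P(Y=1 | obs) = 19/192 / 145/576 = 57/145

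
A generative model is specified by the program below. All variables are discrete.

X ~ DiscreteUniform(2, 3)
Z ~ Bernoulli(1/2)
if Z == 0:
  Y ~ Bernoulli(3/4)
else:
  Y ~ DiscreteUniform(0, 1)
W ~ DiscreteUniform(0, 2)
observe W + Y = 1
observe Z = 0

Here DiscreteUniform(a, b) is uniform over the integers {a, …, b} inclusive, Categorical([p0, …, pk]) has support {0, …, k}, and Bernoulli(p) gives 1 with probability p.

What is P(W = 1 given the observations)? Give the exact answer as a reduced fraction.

P(W = 1 | obs) = 1/4

Enumerate traces; 4 have nonzero weight after conditioning:
  (X=2, Z=0, Y=0, W=1) weight 1/48
  (X=2, Z=0, Y=1, W=0) weight 1/16
  (X=3, Z=0, Y=0, W=1) weight 1/48
  (X=3, Z=0, Y=1, W=0) weight 1/16
Group by W:
  weight(W=0) = 1/8
  weight(W=1) = 1/24
Total weight = 1/8 + 1/24 = 1/6
P(W=0 | obs) = 1/8 / 1/6 = 3/4
P(W=1 | obs) = 1/24 / 1/6 = 1/4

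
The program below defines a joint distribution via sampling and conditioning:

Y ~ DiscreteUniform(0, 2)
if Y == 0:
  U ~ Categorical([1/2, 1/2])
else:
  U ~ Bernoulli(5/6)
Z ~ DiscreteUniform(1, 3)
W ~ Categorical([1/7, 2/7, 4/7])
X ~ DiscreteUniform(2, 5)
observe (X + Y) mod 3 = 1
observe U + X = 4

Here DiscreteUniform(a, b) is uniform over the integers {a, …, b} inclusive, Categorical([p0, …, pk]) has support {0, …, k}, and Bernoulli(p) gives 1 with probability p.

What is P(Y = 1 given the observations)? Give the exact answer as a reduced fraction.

Enumerate traces; 18 have nonzero weight after conditioning:
  (Y=0, U=0, Z=1, W=0, X=4) weight 1/504
  (Y=0, U=0, Z=1, W=1, X=4) weight 1/252
  (Y=0, U=0, Z=1, W=2, X=4) weight 1/126
  (Y=0, U=0, Z=2, W=0, X=4) weight 1/504
  (Y=0, U=0, Z=2, W=1, X=4) weight 1/252
  (Y=0, U=0, Z=2, W=2, X=4) weight 1/126
  (Y=0, U=0, Z=3, W=0, X=4) weight 1/504
  (Y=0, U=0, Z=3, W=1, X=4) weight 1/252
  (Y=1, U=1, Z=1, W=0, X=3) weight 5/1512
  … 9 more
Group by Y:
  weight(Y=0) = 1/24
  weight(Y=1) = 5/72
Total weight = 1/24 + 5/72 = 1/9
P(Y=0 | obs) = 1/24 / 1/9 = 3/8
P(Y=1 | obs) = 5/72 / 1/9 = 5/8

P(Y = 1 | obs) = 5/8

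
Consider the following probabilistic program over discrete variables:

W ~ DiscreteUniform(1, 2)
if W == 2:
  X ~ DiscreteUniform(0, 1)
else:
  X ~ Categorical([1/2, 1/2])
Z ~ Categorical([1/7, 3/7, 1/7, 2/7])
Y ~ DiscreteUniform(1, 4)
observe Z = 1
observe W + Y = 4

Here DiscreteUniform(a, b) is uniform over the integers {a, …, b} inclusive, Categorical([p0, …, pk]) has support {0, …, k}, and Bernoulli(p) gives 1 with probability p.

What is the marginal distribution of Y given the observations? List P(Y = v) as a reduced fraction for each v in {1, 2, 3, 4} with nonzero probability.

Enumerate traces; 4 have nonzero weight after conditioning:
  (W=1, X=0, Z=1, Y=3) weight 3/112
  (W=1, X=1, Z=1, Y=3) weight 3/112
  (W=2, X=0, Z=1, Y=2) weight 3/112
  (W=2, X=1, Z=1, Y=2) weight 3/112
Group by Y:
  weight(Y=2) = 3/56
  weight(Y=3) = 3/56
Total weight = 3/56 + 3/56 = 3/28
P(Y=2 | obs) = 3/56 / 3/28 = 1/2
P(Y=3 | obs) = 3/56 / 3/28 = 1/2

P(Y=2) = 1/2, P(Y=3) = 1/2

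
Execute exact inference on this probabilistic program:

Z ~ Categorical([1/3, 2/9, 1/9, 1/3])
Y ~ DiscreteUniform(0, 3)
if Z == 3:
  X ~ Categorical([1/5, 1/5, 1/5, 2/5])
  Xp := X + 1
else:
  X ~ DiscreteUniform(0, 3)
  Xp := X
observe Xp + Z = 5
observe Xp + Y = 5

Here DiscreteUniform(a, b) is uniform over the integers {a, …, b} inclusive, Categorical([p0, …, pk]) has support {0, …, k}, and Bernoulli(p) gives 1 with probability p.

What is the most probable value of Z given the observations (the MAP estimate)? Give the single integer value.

Enumerate traces; 2 have nonzero weight after conditioning:
  (Z=2, Y=2, X=3) weight 1/144
  (Z=3, Y=3, X=1) weight 1/60
Group by Z:
  weight(Z=2) = 1/144
  weight(Z=3) = 1/60
Total weight = 1/144 + 1/60 = 17/720
P(Z=2 | obs) = 1/144 / 17/720 = 5/17
P(Z=3 | obs) = 1/60 / 17/720 = 12/17
argmax = 3

argmax_v P(Z = v | obs) = 3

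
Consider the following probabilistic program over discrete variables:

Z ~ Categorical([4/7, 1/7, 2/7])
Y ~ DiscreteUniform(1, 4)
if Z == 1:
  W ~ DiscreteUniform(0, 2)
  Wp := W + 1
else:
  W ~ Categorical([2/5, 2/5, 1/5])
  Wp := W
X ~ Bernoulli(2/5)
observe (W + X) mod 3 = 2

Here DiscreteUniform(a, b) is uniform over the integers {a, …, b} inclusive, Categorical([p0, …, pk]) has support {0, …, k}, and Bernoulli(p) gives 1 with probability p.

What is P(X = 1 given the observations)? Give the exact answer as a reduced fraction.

P(X = 1 | obs) = 82/151

Enumerate traces; 24 have nonzero weight after conditioning:
  (Z=0, Y=1, W=1, X=1) weight 4/175
  (Z=0, Y=1, W=2, X=0) weight 3/175
  (Z=0, Y=2, W=1, X=1) weight 4/175
  (Z=0, Y=2, W=2, X=0) weight 3/175
  (Z=0, Y=3, W=1, X=1) weight 4/175
  (Z=0, Y=3, W=2, X=0) weight 3/175
  (Z=0, Y=4, W=1, X=1) weight 4/175
  (Z=0, Y=4, W=2, X=0) weight 3/175
  … 16 more
Group by X:
  weight(X=0) = 23/175
  weight(X=1) = 82/525
Total weight = 23/175 + 82/525 = 151/525
P(X=0 | obs) = 23/175 / 151/525 = 69/151
P(X=1 | obs) = 82/525 / 151/525 = 82/151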